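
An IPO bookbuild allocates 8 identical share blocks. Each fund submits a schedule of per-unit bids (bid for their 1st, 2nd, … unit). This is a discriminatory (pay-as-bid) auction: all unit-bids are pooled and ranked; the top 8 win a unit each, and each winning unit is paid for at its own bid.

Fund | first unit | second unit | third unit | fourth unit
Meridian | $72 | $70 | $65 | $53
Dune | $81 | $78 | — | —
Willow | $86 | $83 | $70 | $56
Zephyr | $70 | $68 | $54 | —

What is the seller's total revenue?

Pooled unit-bids ranked (top 8): 86 (Willow-1), 83 (Willow-2), 81 (Dune-1), 78 (Dune-2), 72 (Meridian-1), 70 (Meridian-2), 70 (Willow-3), 70 (Zephyr-1)
Next rejected bid: $68 (not a price — pay-as-bid).
Each winning unit pays its own bid.
Revenue = 86 + 83 + 81 + 78 + 72 + 70 + 70 + 70 = $610.

Total revenue: $610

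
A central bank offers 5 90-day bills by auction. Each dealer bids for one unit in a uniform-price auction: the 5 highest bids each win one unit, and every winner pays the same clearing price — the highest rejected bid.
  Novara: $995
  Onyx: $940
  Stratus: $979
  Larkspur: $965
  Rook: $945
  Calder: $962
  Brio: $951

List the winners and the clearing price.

Novara, Stratus, Larkspur, Calder, Brio; each pays $945

Ordering the bids: 995 (Novara), 979 (Stratus), 965 (Larkspur), 962 (Calder), 951 (Brio), 945 (Rook), 940 (Onyx)
The 5 highest are Novara, Stratus, Larkspur, Calder, Brio.
First losing bid is Rook's $945, which sets the uniform price.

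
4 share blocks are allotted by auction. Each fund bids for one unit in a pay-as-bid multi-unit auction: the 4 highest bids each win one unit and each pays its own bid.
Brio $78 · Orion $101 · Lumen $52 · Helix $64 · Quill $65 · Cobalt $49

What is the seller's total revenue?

Total revenue: $308

Sorting: 101 (Orion), 78 (Brio), 65 (Quill), 64 (Helix), 52 (Lumen), 49 (Cobalt)
The 4 highest are Orion, Brio, Quill, Helix.
Total revenue = 101 + 78 + 65 + 64 = $308.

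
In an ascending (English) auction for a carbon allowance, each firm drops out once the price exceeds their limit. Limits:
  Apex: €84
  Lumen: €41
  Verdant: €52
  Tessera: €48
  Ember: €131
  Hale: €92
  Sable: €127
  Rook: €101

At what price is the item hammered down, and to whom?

Sorting limits: 131 (Ember) > 127 (Sable) > 101 (Rook) > 92 (Hale) > 84 (Apex) > 52 (Verdant) > …
Once the price passes €127, only Ember is left; the hammer falls at Sable's limit of €127.

Ember wins at €127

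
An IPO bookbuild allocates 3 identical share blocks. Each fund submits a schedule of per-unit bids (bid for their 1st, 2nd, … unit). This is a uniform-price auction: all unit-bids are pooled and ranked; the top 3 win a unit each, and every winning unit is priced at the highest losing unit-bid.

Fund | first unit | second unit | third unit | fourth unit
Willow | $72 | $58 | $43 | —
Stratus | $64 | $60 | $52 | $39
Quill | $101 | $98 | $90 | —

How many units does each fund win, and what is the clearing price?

Pooled unit-bids ranked (top 3): 101 (Quill-1), 98 (Quill-2), 90 (Quill-3)
First bid not allocated: $72.
Allocation: Quill 3.

Quill 3; clearing price $72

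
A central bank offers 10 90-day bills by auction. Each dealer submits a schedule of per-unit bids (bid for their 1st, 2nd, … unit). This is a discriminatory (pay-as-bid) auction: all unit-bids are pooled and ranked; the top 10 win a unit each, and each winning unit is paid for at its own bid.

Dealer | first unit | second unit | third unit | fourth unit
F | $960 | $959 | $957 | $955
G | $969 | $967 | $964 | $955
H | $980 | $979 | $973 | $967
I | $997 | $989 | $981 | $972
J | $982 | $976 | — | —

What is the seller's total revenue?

Total revenue: $9,798

Merging the schedules and taking the best 10: 997 (I-1), 989 (I-2), 982 (J-1), 981 (I-3), 980 (H-1), 979 (H-2), 976 (J-2), 973 (H-3), 972 (I-4), 969 (G-1)
Next rejected bid: $967 (not a price — pay-as-bid).
Each winning unit pays its own bid.
Revenue = 997 + 989 + 982 + 981 + 980 + 979 + 976 + 973 + 972 + 969 = $9,798.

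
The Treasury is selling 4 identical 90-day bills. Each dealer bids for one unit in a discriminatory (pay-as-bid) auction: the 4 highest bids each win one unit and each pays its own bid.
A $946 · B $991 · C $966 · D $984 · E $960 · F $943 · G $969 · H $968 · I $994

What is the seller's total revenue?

Total revenue: $3,938

Ordering the bids: 994 (I), 991 (B), 984 (D), 969 (G), 968 (H), 966 (C), …
Winners (4 units): I, B, D, G.
Total revenue = 994 + 991 + 984 + 969 = $3,938.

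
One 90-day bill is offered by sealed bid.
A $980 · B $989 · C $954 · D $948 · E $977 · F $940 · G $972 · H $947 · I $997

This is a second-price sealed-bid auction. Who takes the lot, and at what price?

I pays $989

Sorting bids: 997 (I) > 989 (B) > 980 (A) > 977 (E) > 972 (G) > 954 (C) > …
I wins with the highest bid; price is set by the runner-up at $989.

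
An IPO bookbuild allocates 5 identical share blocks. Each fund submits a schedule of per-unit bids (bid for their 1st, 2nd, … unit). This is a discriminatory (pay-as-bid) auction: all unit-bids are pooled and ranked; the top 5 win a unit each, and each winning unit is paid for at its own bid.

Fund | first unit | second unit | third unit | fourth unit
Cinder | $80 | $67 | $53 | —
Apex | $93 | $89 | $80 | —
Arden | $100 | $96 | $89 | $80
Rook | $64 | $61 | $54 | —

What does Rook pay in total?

All unit-bids, highest first — top 5: 100 (Arden-1), 96 (Arden-2), 93 (Apex-1), 89 (Apex-2), 89 (Arden-3)
Next rejected bid: $80 (not a price — pay-as-bid).
Rook wins no units.

Rook pays $0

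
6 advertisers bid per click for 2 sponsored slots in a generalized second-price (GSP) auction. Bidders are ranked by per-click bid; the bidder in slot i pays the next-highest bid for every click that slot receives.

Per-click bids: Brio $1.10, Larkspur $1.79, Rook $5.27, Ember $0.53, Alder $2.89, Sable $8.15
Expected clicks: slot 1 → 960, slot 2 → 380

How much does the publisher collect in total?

Per-click bids in order: $8.15 (Sable) > $5.27 (Rook) > $2.89 (Alder) > …
Slot 1: Sable pays $5.27 × 960 = $5059.20
Slot 2: Rook pays $2.89 × 380 = $1098.20
Total = $6157.40

Total revenue: $6157.40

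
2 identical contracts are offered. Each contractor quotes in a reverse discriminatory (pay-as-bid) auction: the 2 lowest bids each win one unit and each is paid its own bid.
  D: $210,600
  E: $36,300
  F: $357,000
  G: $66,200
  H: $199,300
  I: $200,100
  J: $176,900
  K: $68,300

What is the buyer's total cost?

Ordering the bids: 36,300 (E), 66,200 (G), 68,300 (K), 176,900 (J), …
Lowest 2: E, G.
Total cost = 36,300 + 66,200 = $102,500.

Total cost: $102,500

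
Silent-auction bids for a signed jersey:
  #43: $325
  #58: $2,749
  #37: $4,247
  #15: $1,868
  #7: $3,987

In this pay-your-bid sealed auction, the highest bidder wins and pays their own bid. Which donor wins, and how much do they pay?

Pay-your-bid sealed auction: the highest bidder wins and pays their own bid.
Bids ranked: 4,247 (#37) > 3,987 (#7) > 2,749 (#58) > 1,868 (#15) > 325 (#43)
First-price: #37 pays what they bid, $4,247.

#37 pays $4,247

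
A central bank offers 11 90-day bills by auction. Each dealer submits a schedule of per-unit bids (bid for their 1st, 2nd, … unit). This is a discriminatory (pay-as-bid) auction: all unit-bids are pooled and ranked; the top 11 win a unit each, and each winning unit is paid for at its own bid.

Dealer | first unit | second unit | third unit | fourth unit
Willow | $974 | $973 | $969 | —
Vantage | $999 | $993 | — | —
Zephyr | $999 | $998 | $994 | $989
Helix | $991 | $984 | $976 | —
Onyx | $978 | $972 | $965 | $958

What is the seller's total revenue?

All unit-bids, highest first — top 11: 999 (Vantage-1), 999 (Zephyr-1), 998 (Zephyr-2), 994 (Zephyr-3), 993 (Vantage-2), 991 (Helix-1), 989 (Zephyr-4), 984 (Helix-2), 978 (Onyx-1), 976 (Helix-3), 974 (Willow-1)
Next rejected bid: $973 (not a price — pay-as-bid).
Each winning unit pays its own bid.
Revenue = 999 + 999 + 998 + 994 + 993 + 991 + 989 + 984 + 978 + 976 + 974 = $10,875.

Total revenue: $10,875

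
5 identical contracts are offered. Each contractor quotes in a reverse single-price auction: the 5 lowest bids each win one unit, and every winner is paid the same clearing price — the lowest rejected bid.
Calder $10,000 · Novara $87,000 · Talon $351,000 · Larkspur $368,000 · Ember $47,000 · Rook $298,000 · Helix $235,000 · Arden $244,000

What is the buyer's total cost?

Total cost: $1,490,000

Bids ranked low→high: 10,000 (Calder), 47,000 (Ember), 87,000 (Novara), 235,000 (Helix), 244,000 (Arden), 298,000 (Rook), 351,000 (Talon), …
Winners (5 units): Calder, Ember, Novara, Helix, Arden.
Clearing price = lowest rejected bid = $298,000.
Total cost = 5 × $298,000 = $1,490,000.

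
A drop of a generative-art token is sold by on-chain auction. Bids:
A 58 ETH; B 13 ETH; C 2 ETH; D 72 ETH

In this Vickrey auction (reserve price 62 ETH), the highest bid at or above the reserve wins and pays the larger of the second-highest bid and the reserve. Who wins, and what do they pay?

D pays 62 ETH

Sorting bids: 72 (D) > 58 (A) > 13 (B) > 2 (C)
D has the top bid at or above the reserve (72 ETH).
max(second-highest 58 ETH, reserve 62 ETH) = 62 ETH.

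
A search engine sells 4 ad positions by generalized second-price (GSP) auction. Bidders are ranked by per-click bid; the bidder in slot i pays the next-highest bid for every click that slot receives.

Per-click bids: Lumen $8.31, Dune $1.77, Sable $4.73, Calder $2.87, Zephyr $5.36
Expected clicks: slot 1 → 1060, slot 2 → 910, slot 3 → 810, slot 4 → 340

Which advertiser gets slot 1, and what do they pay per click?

Per-click bids in order: $8.31 (Lumen) > $5.36 (Zephyr) > $4.73 (Sable) > $2.87 (Calder) > $1.77 (Dune)
Slot 1 goes to the first-ranked bidder, Lumen, who pays the next bid down: $5.36/click.

Lumen; $5.36 per click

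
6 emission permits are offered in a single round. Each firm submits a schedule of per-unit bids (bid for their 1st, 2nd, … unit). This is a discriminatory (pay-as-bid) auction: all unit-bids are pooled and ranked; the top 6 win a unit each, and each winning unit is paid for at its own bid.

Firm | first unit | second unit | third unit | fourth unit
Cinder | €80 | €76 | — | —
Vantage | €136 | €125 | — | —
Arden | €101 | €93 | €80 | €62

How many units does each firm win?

Merging the schedules and taking the best 6: 136 (Vantage-1), 125 (Vantage-2), 101 (Arden-1), 93 (Arden-2), 80 (Cinder-1), 80 (Arden-3)
Next rejected bid: €76 (not a price — pay-as-bid).
Allocation: Arden 3, Cinder 1, Vantage 2.

Arden 3, Cinder 1, Vantage 2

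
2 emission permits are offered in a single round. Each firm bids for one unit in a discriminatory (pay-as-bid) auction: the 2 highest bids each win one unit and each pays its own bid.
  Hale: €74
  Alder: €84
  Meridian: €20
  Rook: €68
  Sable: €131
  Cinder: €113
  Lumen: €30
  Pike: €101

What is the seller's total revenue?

Total revenue: €244

Sorting: 131 (Sable), 113 (Cinder), 101 (Pike), 84 (Alder), …
Winners (2 units): Sable, Cinder.
Total revenue = 131 + 113 = €244.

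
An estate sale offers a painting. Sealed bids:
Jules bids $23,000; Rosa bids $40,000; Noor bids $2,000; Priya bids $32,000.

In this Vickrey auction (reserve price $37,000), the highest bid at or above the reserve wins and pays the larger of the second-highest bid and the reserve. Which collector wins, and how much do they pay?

Rosa pays $37,000

Rule: the highest bid at or above the reserve wins and pays the larger of the second-highest bid and the reserve.
Bids in order: 40,000 (Rosa) > 32,000 (Priya) > 23,000 (Jules) > 2,000 (Noor)
Highest eligible bid: Rosa at $40,000.
max(second-highest $32,000, reserve $37,000) = $37,000.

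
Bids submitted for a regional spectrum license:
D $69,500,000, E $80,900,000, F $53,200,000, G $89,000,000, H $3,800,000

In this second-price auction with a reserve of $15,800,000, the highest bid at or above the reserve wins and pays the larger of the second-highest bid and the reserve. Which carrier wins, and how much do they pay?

Rule: the highest bid at or above the reserve wins and pays the larger of the second-highest bid and the reserve.
Bids in order: 89,000,000 (G) > 80,900,000 (E) > 69,500,000 (D) > 53,200,000 (F) > 3,800,000 (H)
Highest eligible bid: G at $89,000,000.
max(second-highest $80,900,000, reserve $15,800,000) = $80,900,000; the reserve does not bind.

G pays $80,900,000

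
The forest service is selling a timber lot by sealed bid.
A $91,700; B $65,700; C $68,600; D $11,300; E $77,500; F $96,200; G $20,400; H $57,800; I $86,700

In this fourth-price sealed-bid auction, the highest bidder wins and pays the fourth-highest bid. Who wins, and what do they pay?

Rule: the highest bidder wins and pays the fourth-highest bid.
Bids in order: 96,200 (F) > 91,700 (A) > 86,700 (I) > 77,500 (E) > 68,600 (C) > 65,700 (B) > …
F wins; payment is bid #4 in the ranking = $77,500.

F pays $77,500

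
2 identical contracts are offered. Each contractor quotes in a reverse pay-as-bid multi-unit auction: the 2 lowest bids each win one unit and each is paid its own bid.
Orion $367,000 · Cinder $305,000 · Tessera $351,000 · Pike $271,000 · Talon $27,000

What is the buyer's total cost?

Ordering the bids: 27,000 (Talon), 271,000 (Pike), 305,000 (Cinder), 351,000 (Tessera), …
Winners (2 units): Talon, Pike.
Total cost = 27,000 + 271,000 = $298,000.

Total cost: $298,000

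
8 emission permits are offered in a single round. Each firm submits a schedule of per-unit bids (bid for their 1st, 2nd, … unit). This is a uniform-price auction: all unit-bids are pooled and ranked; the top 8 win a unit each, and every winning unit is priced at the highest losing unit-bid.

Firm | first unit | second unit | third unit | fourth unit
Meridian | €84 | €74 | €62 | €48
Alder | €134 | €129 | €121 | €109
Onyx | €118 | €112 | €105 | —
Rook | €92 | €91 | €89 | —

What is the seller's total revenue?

All unit-bids, highest first — top 8: 134 (Alder-1), 129 (Alder-2), 121 (Alder-3), 118 (Onyx-1), 112 (Onyx-2), 109 (Alder-4), 105 (Onyx-3), 92 (Rook-1)
The (k+1)-th unit-bid is €91.
Allocation: Alder 4, Onyx 3, Rook 1. Every unit priced at €91.
Revenue = 8 × 91 = €728.

Total revenue: €728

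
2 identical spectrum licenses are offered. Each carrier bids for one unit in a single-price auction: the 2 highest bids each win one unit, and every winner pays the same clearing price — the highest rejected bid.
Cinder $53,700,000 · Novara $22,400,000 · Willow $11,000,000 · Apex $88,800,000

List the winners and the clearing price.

Apex, Cinder; each pays $22,400,000

Bids ranked high→low: 88,800,000 (Apex), 53,700,000 (Cinder), 22,400,000 (Novara), 11,000,000 (Willow)
Winners (2 units): Apex, Cinder.
First losing bid is Novara's $22,400,000, which sets the uniform price.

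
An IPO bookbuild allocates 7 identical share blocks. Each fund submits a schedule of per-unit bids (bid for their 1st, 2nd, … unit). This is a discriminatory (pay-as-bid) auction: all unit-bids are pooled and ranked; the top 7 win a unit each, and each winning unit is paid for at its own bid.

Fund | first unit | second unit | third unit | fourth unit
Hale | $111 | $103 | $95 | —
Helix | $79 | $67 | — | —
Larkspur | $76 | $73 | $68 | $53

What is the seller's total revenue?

Total revenue: $605

Merging the schedules and taking the best 7: 111 (Hale-1), 103 (Hale-2), 95 (Hale-3), 79 (Helix-1), 76 (Larkspur-1), 73 (Larkspur-2), 68 (Larkspur-3)
Next rejected bid: $67 (not a price — pay-as-bid).
Each winning unit pays its own bid.
Revenue = 111 + 103 + 95 + 79 + 76 + 73 + 68 = $605.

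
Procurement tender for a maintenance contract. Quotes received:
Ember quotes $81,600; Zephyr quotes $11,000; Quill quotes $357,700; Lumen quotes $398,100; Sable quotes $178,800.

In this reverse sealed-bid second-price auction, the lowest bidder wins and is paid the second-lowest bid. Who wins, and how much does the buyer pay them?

Bids in order: 11,000 (Zephyr) < 81,600 (Ember) < 178,800 (Sable) < 357,700 (Quill) < 398,100 (Lumen)
Zephyr is lowest; is paid the second-lowest bid, $81,600.

Zephyr is paid $81,600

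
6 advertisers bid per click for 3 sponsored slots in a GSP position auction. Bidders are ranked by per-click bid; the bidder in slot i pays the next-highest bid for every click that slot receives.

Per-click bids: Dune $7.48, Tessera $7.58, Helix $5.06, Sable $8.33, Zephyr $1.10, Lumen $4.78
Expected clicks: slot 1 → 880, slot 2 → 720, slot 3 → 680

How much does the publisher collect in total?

Total revenue: $15496.80

Ranked by bid: $8.33 (Sable) > $7.58 (Tessera) > $7.48 (Dune) > $5.06 (Helix) > …
Slot 1: Sable pays $7.58 × 880 = $6670.40
Slot 2: Tessera pays $7.48 × 720 = $5385.60
Slot 3: Dune pays $5.06 × 680 = $3440.80
Total = $15496.80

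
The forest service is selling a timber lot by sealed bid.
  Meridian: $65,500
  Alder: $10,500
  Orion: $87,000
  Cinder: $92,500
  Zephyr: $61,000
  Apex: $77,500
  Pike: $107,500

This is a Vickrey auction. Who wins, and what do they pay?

Bids in order: 107,500 (Pike) > 92,500 (Cinder) > 87,000 (Orion) > 77,500 (Apex) > 65,500 (Meridian) > 61,000 (Zephyr) > …
Pike is highest; pays the second-highest bid, $92,500.

Pike pays $92,500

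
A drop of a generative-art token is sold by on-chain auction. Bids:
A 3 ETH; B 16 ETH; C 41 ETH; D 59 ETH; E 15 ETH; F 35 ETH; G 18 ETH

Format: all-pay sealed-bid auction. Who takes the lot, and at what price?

Bids ranked: 59 (D) > 41 (C) > 35 (F) > 18 (G) > 16 (B) > 15 (E) > …
D wins with the top bid; all bids are sunk regardless.

D pays 59 ETH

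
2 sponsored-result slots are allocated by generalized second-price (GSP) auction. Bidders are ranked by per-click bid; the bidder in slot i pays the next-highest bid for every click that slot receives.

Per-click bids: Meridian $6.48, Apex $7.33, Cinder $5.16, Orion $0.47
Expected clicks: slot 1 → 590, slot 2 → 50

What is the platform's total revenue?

Total revenue: $4081.20

Per-click bids in order: $7.33 (Apex) > $6.48 (Meridian) > $5.16 (Cinder) > …
Slot 1: Apex pays $6.48 × 590 = $3823.20
Slot 2: Meridian pays $5.16 × 50 = $258.00
Total = $4081.20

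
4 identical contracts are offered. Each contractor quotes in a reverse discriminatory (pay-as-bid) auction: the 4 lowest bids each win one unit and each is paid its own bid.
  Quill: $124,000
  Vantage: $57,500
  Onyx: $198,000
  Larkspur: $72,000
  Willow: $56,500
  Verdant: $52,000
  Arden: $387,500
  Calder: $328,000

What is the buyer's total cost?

Bids ranked low→high: 52,000 (Verdant), 56,500 (Willow), 57,500 (Vantage), 72,000 (Larkspur), 124,000 (Quill), 198,000 (Onyx), …
Winners (4 units): Verdant, Willow, Vantage, Larkspur.
Total cost = 52,000 + 56,500 + 57,500 + 72,000 = $238,000.

Total cost: $238,000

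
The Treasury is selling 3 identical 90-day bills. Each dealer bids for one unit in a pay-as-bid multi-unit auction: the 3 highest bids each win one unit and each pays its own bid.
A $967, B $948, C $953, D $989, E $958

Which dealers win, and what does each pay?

D $989, A $967, E $958

Bids ranked high→low: 989 (D), 967 (A), 958 (E), 953 (C), 948 (B)
Winners (3 units): D, A, E.
Each winner pays its own bid: D $989, A $967, E $958.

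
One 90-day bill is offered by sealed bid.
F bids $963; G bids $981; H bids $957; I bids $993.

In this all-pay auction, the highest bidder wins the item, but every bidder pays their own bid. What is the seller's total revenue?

All-pay auction: the highest bidder wins the item, but every bidder pays their own bid.
Bids ranked: 993 (I) > 981 (G) > 963 (F) > 957 (H)
Every bidder forfeits their bid regardless of winning.
Revenue = 963 + 981 + 957 + 993 = $3,894.

Total revenue: $3,894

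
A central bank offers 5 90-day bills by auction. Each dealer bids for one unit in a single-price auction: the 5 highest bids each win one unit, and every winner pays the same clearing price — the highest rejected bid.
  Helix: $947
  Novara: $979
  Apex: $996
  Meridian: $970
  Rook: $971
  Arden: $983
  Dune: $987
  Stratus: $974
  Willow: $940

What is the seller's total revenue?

Total revenue: $4,855

Bids ranked high→low: 996 (Apex), 987 (Dune), 983 (Arden), 979 (Novara), 974 (Stratus), 971 (Rook), 970 (Meridian), …
Top 5: Apex, Dune, Arden, Novara, Stratus.
First losing bid is Rook's $971, which sets the uniform price.
Total revenue = 5 × $971 = $4,855.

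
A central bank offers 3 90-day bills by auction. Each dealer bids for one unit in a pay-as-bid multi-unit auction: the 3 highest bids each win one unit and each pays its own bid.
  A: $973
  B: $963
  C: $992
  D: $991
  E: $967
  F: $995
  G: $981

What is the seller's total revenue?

Total revenue: $2,978

Ordering the bids: 995 (F), 992 (C), 991 (D), 981 (G), 973 (A), …
Winners (3 units): F, C, D.
Total revenue = 995 + 992 + 991 = $2,978.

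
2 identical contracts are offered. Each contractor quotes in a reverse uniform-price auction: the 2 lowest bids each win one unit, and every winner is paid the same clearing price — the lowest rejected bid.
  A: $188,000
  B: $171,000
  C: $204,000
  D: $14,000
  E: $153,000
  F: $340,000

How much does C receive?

Bids ranked low→high: 14,000 (D), 153,000 (E), 171,000 (B), 188,000 (A), …
The 2 lowest are D, E.
Lowest unsuccessful bid: $171,000 → clearing price.
C does not win → is paid $0.

C is paid $0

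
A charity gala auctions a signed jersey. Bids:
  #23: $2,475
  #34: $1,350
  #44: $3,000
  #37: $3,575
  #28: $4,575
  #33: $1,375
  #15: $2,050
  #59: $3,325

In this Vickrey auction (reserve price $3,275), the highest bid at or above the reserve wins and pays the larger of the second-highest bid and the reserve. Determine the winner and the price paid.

#28 pays $3,575

Vickrey auction (reserve price $3,275): the highest bid at or above the reserve wins and pays the larger of the second-highest bid and the reserve.
Bids in order: 4,575 (#28) > 3,575 (#37) > 3,325 (#59) > 3,000 (#44) > 2,475 (#23) > 2,050 (#15) > …
Highest eligible bid: #28 at $4,575.
Second-highest bid $3,575 exceeds the reserve $3,275 → payment $3,575.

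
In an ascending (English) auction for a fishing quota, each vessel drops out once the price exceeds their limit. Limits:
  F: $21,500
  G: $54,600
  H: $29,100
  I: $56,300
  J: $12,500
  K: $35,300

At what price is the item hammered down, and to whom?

Rule: the price rises until one bidder remains; the winner pays the price at which the last rival dropped out.
Sorting limits: 56,300 (I) > 54,600 (G) > 35,300 (K) > 29,100 (H) > 21,500 (F) > 12,500 (J)
Bidding ends when G exits at $54,600; I takes it.

I wins at $54,600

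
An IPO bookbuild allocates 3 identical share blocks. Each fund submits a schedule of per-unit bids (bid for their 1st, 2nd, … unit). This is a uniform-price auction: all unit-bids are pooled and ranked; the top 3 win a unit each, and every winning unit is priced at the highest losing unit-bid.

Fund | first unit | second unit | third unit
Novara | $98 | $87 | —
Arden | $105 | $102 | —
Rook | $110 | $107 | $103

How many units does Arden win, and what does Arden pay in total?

All unit-bids, highest first — top 3: 110 (Rook-1), 107 (Rook-2), 105 (Arden-1)
First bid not allocated: $103.
Arden wins 1 unit(s) at $103 each.

Arden: 1 unit, pays $103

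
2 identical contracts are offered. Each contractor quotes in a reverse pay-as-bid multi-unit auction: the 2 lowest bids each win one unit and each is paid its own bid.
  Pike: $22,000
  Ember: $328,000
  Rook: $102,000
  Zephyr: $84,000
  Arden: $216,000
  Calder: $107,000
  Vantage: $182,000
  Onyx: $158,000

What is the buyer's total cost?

Bids ranked low→high: 22,000 (Pike), 84,000 (Zephyr), 102,000 (Rook), 107,000 (Calder), …
Lowest 2: Pike, Zephyr.
Total cost = 22,000 + 84,000 = $106,000.

Total cost: $106,000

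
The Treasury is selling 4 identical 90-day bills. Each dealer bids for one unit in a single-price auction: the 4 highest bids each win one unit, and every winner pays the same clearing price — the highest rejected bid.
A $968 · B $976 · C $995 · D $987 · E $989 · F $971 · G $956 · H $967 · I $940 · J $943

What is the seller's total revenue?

Ordering the bids: 995 (C), 989 (E), 987 (D), 976 (B), 971 (F), 968 (A), …
Top 4: C, E, D, B.
Highest unsuccessful bid: $971 → clearing price.
Total revenue = 4 × $971 = $3,884.

Total revenue: $3,884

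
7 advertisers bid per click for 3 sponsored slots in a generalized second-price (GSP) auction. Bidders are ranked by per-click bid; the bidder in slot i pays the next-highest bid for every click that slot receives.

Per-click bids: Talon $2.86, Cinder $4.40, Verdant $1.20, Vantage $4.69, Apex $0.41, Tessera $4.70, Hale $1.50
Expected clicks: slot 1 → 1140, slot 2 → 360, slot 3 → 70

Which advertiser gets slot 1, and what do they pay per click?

Per-click bids in order: $4.70 (Tessera) > $4.69 (Vantage) > $4.40 (Cinder) > $2.86 (Talon) > …
Slot 1 goes to the first-ranked bidder, Tessera, who pays the next bid down: $4.69/click.

Tessera; $4.69 per click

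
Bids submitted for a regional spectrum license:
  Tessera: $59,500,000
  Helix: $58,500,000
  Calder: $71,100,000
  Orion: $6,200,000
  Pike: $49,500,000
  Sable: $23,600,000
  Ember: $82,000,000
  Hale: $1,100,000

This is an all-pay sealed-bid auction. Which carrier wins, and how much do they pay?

Bids ranked: 82,000,000 (Ember) > 71,100,000 (Calder) > 59,500,000 (Tessera) > 58,500,000 (Helix) > 49,500,000 (Pike) > 23,600,000 (Sable) > …
Ember wins with the top bid; all bids are sunk regardless.

Ember pays $82,000,000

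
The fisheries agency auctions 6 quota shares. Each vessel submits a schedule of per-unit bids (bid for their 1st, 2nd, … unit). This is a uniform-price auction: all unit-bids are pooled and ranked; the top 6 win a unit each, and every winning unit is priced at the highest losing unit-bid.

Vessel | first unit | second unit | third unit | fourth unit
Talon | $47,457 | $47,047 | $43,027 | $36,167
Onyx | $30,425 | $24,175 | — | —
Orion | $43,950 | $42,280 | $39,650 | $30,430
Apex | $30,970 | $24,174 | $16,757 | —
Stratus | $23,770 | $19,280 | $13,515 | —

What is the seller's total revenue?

Pooled unit-bids ranked (top 6): 47,457 (Talon-1), 47,047 (Talon-2), 43,950 (Orion-1), 43,027 (Talon-3), 42,280 (Orion-2), 39,650 (Orion-3)
First bid not allocated: $36,167.
Allocation: Orion 3, Talon 3. Every unit priced at $36,167.
Revenue = 6 × 36,167 = $217,002.

Total revenue: $217,002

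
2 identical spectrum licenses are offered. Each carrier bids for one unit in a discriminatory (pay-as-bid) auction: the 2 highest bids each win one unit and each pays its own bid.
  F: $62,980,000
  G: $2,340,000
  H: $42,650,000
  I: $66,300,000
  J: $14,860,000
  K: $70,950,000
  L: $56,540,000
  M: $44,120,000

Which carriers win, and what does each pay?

K $70,950,000, I $66,300,000

Bids ranked high→low: 70,950,000 (K), 66,300,000 (I), 62,980,000 (F), 56,540,000 (L), …
Top 2: K, I.
Each winner pays its own bid: K $70,950,000, I $66,300,000.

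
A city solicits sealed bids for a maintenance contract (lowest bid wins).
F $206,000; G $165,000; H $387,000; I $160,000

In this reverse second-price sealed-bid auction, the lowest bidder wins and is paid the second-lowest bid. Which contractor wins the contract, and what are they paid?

Bids in order: 160,000 (I) < 165,000 (G) < 206,000 (F) < 387,000 (H)
I wins with the lowest bid; price is set by the runner-up at $165,000.

I is paid $165,000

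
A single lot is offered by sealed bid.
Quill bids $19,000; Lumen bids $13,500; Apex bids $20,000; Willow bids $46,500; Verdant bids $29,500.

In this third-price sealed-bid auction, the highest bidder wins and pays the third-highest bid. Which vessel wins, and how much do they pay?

Bids ranked: 46,500 (Willow) > 29,500 (Verdant) > 20,000 (Apex) > 19,000 (Quill) > 13,500 (Lumen)
Willow wins; payment is bid #3 in the ranking = $20,000.

Willow pays $20,000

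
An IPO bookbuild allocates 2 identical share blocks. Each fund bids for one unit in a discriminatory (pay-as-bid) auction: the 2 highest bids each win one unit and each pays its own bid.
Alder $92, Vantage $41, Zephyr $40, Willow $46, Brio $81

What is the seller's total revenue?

Total revenue: $173

Sorting: 92 (Alder), 81 (Brio), 46 (Willow), 41 (Vantage), …
Winners (2 units): Alder, Brio.
Total revenue = 92 + 81 = $173.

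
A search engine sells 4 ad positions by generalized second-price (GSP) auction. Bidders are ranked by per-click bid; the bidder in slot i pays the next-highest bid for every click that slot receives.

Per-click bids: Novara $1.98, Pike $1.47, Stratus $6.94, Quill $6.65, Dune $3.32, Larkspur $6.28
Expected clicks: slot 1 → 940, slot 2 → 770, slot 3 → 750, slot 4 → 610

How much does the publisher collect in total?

Total revenue: $14784.40

Sorting advertisers: $6.94 (Stratus) > $6.65 (Quill) > $6.28 (Larkspur) > $3.32 (Dune) > $1.98 (Novara) > …
Slot 1: Stratus pays $6.65 × 940 = $6251.00
Slot 2: Quill pays $6.28 × 770 = $4835.60
Slot 3: Larkspur pays $3.32 × 750 = $2490.00
Slot 4: Dune pays $1.98 × 610 = $1207.80
Total = $14784.40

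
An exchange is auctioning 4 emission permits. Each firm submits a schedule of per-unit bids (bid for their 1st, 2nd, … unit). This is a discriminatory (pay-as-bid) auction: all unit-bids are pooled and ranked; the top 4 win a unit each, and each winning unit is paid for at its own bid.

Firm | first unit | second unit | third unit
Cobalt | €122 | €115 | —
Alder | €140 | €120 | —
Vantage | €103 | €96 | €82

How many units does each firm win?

All unit-bids, highest first — top 4: 140 (Alder-1), 122 (Cobalt-1), 120 (Alder-2), 115 (Cobalt-2)
Next rejected bid: €103 (not a price — pay-as-bid).
Allocation: Alder 2, Cobalt 2.

Alder 2, Cobalt 2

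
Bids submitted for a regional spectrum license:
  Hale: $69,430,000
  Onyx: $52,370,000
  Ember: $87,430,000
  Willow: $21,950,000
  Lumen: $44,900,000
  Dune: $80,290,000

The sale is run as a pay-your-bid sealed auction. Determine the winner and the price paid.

Ember pays $87,430,000

Bids in order: 87,430,000 (Ember) > 80,290,000 (Dune) > 69,430,000 (Hale) > 52,370,000 (Onyx) > 44,900,000 (Lumen) > 21,950,000 (Willow)
Ember is highest → pays own bid, $87,430,000.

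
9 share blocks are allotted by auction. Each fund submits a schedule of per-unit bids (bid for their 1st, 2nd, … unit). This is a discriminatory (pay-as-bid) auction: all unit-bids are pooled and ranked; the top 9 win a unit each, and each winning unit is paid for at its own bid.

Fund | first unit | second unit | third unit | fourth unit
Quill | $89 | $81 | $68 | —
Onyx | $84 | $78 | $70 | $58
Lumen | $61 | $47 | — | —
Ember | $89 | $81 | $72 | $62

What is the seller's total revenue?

Pooled unit-bids ranked (top 9): 89 (Quill-1), 89 (Ember-1), 84 (Onyx-1), 81 (Quill-2), 81 (Ember-2), 78 (Onyx-2), 72 (Ember-3), 70 (Onyx-3), 68 (Quill-3)
Next rejected bid: $62 (not a price — pay-as-bid).
Each winning unit pays its own bid.
Revenue = 89 + 89 + 84 + 81 + 81 + 78 + 72 + 70 + 68 = $712.

Total revenue: $712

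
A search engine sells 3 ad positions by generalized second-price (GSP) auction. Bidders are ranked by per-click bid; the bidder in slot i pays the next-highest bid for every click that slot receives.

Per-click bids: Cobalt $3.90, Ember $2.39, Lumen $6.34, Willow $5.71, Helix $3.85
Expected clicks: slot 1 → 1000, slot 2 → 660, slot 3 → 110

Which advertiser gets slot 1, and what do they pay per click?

Lumen; $5.71 per click

Per-click bids in order: $6.34 (Lumen) > $5.71 (Willow) > $3.90 (Cobalt) > $3.85 (Helix) > …
Slot 1 goes to the first-ranked bidder, Lumen, who pays the next bid down: $5.71/click.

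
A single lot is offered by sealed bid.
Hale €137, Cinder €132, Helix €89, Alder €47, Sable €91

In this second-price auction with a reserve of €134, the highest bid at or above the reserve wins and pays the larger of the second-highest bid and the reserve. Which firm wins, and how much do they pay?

Hale pays €134

Bids ranked: 137 (Hale) > 132 (Cinder) > 91 (Sable) > 89 (Helix) > 47 (Alder)
Hale has the top bid at or above the reserve (€137).
max(second-highest €132, reserve €134) = €134.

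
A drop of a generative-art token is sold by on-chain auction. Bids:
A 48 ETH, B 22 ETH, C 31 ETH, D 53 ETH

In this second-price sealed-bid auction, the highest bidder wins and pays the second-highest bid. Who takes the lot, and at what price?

Sorting bids: 53 (D) > 48 (A) > 31 (C) > 22 (B)
D wins with the highest bid; price is set by the runner-up at 48 ETH.

D pays 48 ETH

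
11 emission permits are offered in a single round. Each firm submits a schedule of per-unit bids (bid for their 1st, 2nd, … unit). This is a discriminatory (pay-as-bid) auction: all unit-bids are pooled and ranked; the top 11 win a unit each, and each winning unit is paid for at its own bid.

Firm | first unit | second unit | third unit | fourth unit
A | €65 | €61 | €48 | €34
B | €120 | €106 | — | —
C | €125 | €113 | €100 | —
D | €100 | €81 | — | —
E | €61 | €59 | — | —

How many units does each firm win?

Pooled unit-bids ranked (top 11): 125 (C-1), 120 (B-1), 113 (C-2), 106 (B-2), 100 (C-3), 100 (D-1), 81 (D-2), 65 (A-1), 61 (A-2), 61 (E-1), 59 (E-2)
Next rejected bid: €48 (not a price — pay-as-bid).
Allocation: A 2, B 2, C 3, D 2, E 2.

A 2, B 2, C 3, D 2, E 2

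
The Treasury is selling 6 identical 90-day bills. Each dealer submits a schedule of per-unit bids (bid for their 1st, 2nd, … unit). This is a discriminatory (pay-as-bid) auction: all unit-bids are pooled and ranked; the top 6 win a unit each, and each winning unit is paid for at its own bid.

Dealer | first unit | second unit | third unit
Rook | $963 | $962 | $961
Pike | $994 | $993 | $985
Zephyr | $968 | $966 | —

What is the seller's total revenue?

Total revenue: $5,869

Pooled unit-bids ranked (top 6): 994 (Pike-1), 993 (Pike-2), 985 (Pike-3), 968 (Zephyr-1), 966 (Zephyr-2), 963 (Rook-1)
Next rejected bid: $962 (not a price — pay-as-bid).
Each winning unit pays its own bid.
Revenue = 994 + 993 + 985 + 968 + 966 + 963 = $5,869.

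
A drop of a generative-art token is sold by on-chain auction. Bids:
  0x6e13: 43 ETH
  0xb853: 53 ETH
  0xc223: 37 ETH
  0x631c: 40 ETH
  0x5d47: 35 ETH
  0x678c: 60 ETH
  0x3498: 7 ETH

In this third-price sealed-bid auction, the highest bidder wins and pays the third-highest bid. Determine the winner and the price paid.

Third-price sealed-bid auction: the highest bidder wins and pays the third-highest bid.
Sorting bids: 60 (0x678c) > 53 (0xb853) > 43 (0x6e13) > 40 (0x631c) > 37 (0xc223) > 35 (0x5d47) > …
0x678c wins; payment is bid #3 in the ranking = 43 ETH.

0x678c pays 43 ETH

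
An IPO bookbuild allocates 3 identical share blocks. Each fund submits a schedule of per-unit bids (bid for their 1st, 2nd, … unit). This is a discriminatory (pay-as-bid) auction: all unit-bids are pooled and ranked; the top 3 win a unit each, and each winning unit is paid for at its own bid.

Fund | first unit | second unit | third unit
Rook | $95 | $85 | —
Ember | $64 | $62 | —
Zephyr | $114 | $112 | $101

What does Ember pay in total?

Merging the schedules and taking the best 3: 114 (Zephyr-1), 112 (Zephyr-2), 101 (Zephyr-3)
Next rejected bid: $95 (not a price — pay-as-bid).
Ember wins no units.

Ember pays $0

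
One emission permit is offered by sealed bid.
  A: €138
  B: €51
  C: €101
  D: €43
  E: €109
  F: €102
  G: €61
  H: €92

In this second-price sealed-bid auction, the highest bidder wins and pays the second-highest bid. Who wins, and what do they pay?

A pays €109

Rule: the highest bidder wins and pays the second-highest bid.
Bids in order: 138 (A) > 109 (E) > 102 (F) > 101 (C) > 92 (H) > 61 (G) > …
A wins with the highest bid; price is set by the runner-up at €109.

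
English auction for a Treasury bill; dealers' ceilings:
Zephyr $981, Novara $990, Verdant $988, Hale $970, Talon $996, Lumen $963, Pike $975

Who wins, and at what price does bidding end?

Limits ranked: 996 (Talon) > 990 (Novara) > 988 (Verdant) > 981 (Zephyr) > 975 (Pike) > 970 (Hale) > …
Bidding ends when Novara exits at $990; Talon takes it.

Talon wins at $990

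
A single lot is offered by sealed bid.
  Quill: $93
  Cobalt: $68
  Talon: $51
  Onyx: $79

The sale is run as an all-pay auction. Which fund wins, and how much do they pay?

Bids in order: 93 (Quill) > 79 (Onyx) > 68 (Cobalt) > 51 (Talon)
Quill wins with the top bid; all bids are sunk regardless.

Quill pays $93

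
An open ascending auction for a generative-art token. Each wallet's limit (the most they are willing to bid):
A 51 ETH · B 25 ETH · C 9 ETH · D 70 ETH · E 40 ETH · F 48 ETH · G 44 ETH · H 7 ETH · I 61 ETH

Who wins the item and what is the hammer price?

D wins at 61 ETH

Limits ranked: 70 (D) > 61 (I) > 51 (A) > 48 (F) > 44 (G) > 40 (E) > …
I is the last rival to drop out, at 61 ETH; D remains and wins at that price.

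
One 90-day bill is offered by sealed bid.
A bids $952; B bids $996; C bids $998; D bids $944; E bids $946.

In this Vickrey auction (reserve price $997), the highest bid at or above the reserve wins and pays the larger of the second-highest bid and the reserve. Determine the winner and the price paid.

C pays $997

Sorting bids: 998 (C) > 996 (B) > 952 (A) > 946 (E) > 944 (D)
C has the top bid at or above the reserve ($998).
Second-highest bid $996 is below the reserve $997, so the reserve binds → payment $997.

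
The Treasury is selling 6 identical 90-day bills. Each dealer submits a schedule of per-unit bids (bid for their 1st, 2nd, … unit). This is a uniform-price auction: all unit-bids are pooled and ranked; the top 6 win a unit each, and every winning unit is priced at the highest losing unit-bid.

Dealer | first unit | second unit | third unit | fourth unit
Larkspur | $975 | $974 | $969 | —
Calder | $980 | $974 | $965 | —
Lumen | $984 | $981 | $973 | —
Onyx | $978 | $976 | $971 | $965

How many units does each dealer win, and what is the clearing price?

Calder 1, Larkspur 1, Lumen 2, Onyx 2; clearing price $974

All unit-bids, highest first — top 6: 984 (Lumen-1), 981 (Lumen-2), 980 (Calder-1), 978 (Onyx-1), 976 (Onyx-2), 975 (Larkspur-1)
The (k+1)-th unit-bid is $974.
Allocation: Calder 1, Larkspur 1, Lumen 2, Onyx 2.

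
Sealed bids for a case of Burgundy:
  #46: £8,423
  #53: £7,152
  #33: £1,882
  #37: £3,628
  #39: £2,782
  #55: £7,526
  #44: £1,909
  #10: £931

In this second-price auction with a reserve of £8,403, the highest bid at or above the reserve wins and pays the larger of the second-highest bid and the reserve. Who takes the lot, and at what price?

#46 pays £8,403

Bids ranked: 8,423 (#46) > 7,526 (#55) > 7,152 (#53) > 3,628 (#37) > 2,782 (#39) > 1,909 (#44) > …
Highest eligible bid: #46 at £8,423.
max(second-highest £7,526, reserve £8,403) = £8,403.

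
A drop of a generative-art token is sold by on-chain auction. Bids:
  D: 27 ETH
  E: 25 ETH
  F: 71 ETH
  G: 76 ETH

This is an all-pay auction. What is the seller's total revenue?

Total revenue: 199 ETH

Sorting bids: 76 (G) > 71 (F) > 27 (D) > 25 (E)
G wins with the top bid; all bids are sunk regardless.
Every bidder forfeits their bid regardless of winning.
Revenue = 27 + 25 + 71 + 76 = 199 ETH.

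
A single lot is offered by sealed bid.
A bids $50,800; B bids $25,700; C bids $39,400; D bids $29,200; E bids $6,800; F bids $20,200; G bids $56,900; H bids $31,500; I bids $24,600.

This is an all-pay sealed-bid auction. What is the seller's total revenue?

Total revenue: $285,100

Bids in order: 56,900 (G) > 50,800 (A) > 39,400 (C) > 31,500 (H) > 29,200 (D) > 25,700 (B) > …
G wins with the top bid; all bids are sunk regardless.
Every bidder forfeits their bid regardless of winning.
Revenue = 50,800 + 25,700 + 39,400 + 29,200 + 6,800 + 20,200 + 56,900 + 31,500 + 24,600 = $285,100.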